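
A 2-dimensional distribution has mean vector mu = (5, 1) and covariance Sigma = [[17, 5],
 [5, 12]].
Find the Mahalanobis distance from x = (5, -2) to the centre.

Step 1 — centre the observation: (x - mu) = (0, -3).

Step 2 — invert Sigma. det(Sigma) = 17·12 - (5)² = 179.
  Sigma^{-1} = (1/det) · [[d, -b], [-b, a]] = [[0.067, -0.0279],
 [-0.0279, 0.095]].

Step 3 — form the quadratic (x - mu)^T · Sigma^{-1} · (x - mu):
  Sigma^{-1} · (x - mu) = (0.0838, -0.2849).
  (x - mu)^T · [Sigma^{-1} · (x - mu)] = (0)·(0.0838) + (-3)·(-0.2849) = 0.8547.

Step 4 — take square root: d = √(0.8547) ≈ 0.9245.

d(x, mu) = √(0.8547) ≈ 0.9245


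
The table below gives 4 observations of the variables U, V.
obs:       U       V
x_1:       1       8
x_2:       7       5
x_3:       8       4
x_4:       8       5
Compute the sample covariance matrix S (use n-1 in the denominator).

Step 1 — column means:
  mean(U) = (1 + 7 + 8 + 8) / 4 = 24/4 = 6
  mean(V) = (8 + 5 + 4 + 5) / 4 = 22/4 = 5.5

Step 2 — sample covariance S[i,j] = (1/(n-1)) · Σ_k (x_{k,i} - mean_i) · (x_{k,j} - mean_j), with n-1 = 3.
  S[U,U] = ((-5)·(-5) + (1)·(1) + (2)·(2) + (2)·(2)) / 3 = 34/3 = 11.3333
  S[U,V] = ((-5)·(2.5) + (1)·(-0.5) + (2)·(-1.5) + (2)·(-0.5)) / 3 = -17/3 = -5.6667
  S[V,V] = ((2.5)·(2.5) + (-0.5)·(-0.5) + (-1.5)·(-1.5) + (-0.5)·(-0.5)) / 3 = 9/3 = 3

S is symmetric (S[j,i] = S[i,j]). Assembling:

S = [[11.3333, -5.6667],
 [-5.6667, 3]]


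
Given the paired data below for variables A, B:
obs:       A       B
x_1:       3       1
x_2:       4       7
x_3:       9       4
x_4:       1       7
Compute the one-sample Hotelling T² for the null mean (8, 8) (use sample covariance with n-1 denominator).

Step 1 — sample mean vector:
  mean(A) = (3 + 4 + 9 + 1) / 4 = 17/4 = 4.25
  mean(B) = (1 + 7 + 4 + 7) / 4 = 19/4 = 4.75
  x̄ = (4.25, 4.75),  deviation x̄ - mu_0 = (4.25, 4.75) - (8, 8) = (-3.75, -3.25).

Step 2 — sample covariance matrix, S[i,j] = (1/(n-1)) · Σ_k (x_{k,i} - mean_i) · (x_{k,j} - mean_j), divisor n-1 = 3:
  S[A,A] = ((-1.25)·(-1.25) + (-0.25)·(-0.25) + (4.75)·(4.75) + (-3.25)·(-3.25)) / 3 = 34.75/3 = 11.5833
  S[A,B] = ((-1.25)·(-3.75) + (-0.25)·(2.25) + (4.75)·(-0.75) + (-3.25)·(2.25)) / 3 = -6.75/3 = -2.25
  S[B,B] = ((-3.75)·(-3.75) + (2.25)·(2.25) + (-0.75)·(-0.75) + (2.25)·(2.25)) / 3 = 24.75/3 = 8.25
  S = [[11.5833, -2.25],
 [-2.25, 8.25]].

Step 3 — invert S. det(S) = 11.5833·8.25 - (-2.25)² = 90.5.
  S^{-1} = (1/det) · [[d, -b], [-b, a]] = [[0.0912, 0.0249],
 [0.0249, 0.128]].

Step 4 — quadratic form (x̄ - mu_0)^T · S^{-1} · (x̄ - mu_0):
  S^{-1} · (x̄ - mu_0) = (-0.4227, -0.5092),
  (x̄ - mu_0)^T · [...] = (-3.75)·(-0.4227) + (-3.25)·(-0.5092) = 3.2399.

Step 5 — scale by n: T² = 4 · 3.2399 = 12.9595.

T² ≈ 12.9595


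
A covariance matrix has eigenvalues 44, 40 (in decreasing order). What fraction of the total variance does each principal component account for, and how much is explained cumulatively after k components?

Step 1 — total variance = trace(Sigma) = Σ λ_i = 44 + 40 = 84.

Step 2 — fraction explained by component i = λ_i / Σ λ:
  PC1: 44/84 = 0.5238
  PC2: 40/84 = 0.4762

Step 3 — cumulative fraction after k components = (λ_1 + ... + λ_k) / Σ λ:
  k = 1: 44/84 = 0.5238
  k = 2: (44 + 40)/84 = 84/84 = 1

Summary (fraction, with percent):

explained: PC1 0.5238 (52.38%), PC2 0.4762 (47.62%);  cumulative: 0.5238, 1


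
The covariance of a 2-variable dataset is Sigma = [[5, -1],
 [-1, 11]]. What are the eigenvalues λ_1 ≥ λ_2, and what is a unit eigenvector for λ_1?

Step 1 — characteristic polynomial of 2×2 Sigma:
  det(Sigma - λI) = λ² - trace · λ + det = 0.
  trace = 5 + 11 = 16, det = 5·11 - (-1)² = 54.
Step 2 — discriminant:
  Δ = trace² - 4·det = 256 - 216 = 40.
Step 3 — eigenvalues:
  λ = (trace ± √Δ)/2 = (16 ± 6.3246)/2,
  λ_1 = 11.1623,  λ_2 = 4.8377.

Step 4 — unit eigenvector for λ_1: solve (Sigma - λ_1 I)v = 0. First row:
  (5 - 11.1623)·v_x + (-1)·v_y = 0, i.e. (-6.1623)·v_x + (-1)·v_y = 0,
  so v ∝ (b, λ_1 - a) = (-1, 6.1623); multiply by -1 so the first entry is positive: u = (1, -6.1623).
  ||u|| = √((1)² + (-6.1623)²) = √(38.9737) ≈ 6.2429,
  v_1 = u/||u|| ≈ (0.1602, -0.9871) (||v_1|| = 1).

λ_1 = 11.1623,  λ_2 = 4.8377;  v_1 ≈ (0.1602, -0.9871)


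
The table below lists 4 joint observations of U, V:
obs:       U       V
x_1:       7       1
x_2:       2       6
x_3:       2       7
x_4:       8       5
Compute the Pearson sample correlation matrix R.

Step 1 — column means:
  mean(U) = (7 + 2 + 2 + 8) / 4 = 19/4 = 4.75
  mean(V) = (1 + 6 + 7 + 5) / 4 = 19/4 = 4.75

Step 2 — sample variances and covariances s[i,j] = (1/(n-1)) · Σ_k (x_{k,i} - mean_i) · (x_{k,j} - mean_j), with n-1 = 3:
  s[U,U] = ((2.25)·(2.25) + (-2.75)·(-2.75) + (-2.75)·(-2.75) + (3.25)·(3.25)) / 3 = 30.75/3 = 10.25
  s[U,V] = ((2.25)·(-3.75) + (-2.75)·(1.25) + (-2.75)·(2.25) + (3.25)·(0.25)) / 3 = -17.25/3 = -5.75
  s[V,V] = ((-3.75)·(-3.75) + (1.25)·(1.25) + (2.25)·(2.25) + (0.25)·(0.25)) / 3 = 20.75/3 = 6.9167
  Sample standard deviations s_i = √(s[i,i]):
  s(U) = √(10.25) = 3.2016
  s(V) = √(6.9167) = 2.63

Step 3 — r_{ij} = s_{ij} / (s_i · s_j):
  r[U,U] = 1 (diagonal).
  r[U,V] = -5.75 / (3.2016 · 2.63) = -5.75 / 8.42 = -0.6829
  r[V,V] = 1 (diagonal).

R is symmetric with unit diagonal. Assembling:

R = [[1, -0.6829],
 [-0.6829, 1]]


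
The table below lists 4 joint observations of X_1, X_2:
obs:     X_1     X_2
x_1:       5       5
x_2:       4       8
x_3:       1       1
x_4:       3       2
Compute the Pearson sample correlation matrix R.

Step 1 — column means:
  mean(X_1) = (5 + 4 + 1 + 3) / 4 = 13/4 = 3.25
  mean(X_2) = (5 + 8 + 1 + 2) / 4 = 16/4 = 4

Step 2 — sample variances and covariances s[i,j] = (1/(n-1)) · Σ_k (x_{k,i} - mean_i) · (x_{k,j} - mean_j), with n-1 = 3:
  s[X_1,X_1] = ((1.75)·(1.75) + (0.75)·(0.75) + (-2.25)·(-2.25) + (-0.25)·(-0.25)) / 3 = 8.75/3 = 2.9167
  s[X_1,X_2] = ((1.75)·(1) + (0.75)·(4) + (-2.25)·(-3) + (-0.25)·(-2)) / 3 = 12/3 = 4
  s[X_2,X_2] = ((1)·(1) + (4)·(4) + (-3)·(-3) + (-2)·(-2)) / 3 = 30/3 = 10
  Sample standard deviations s_i = √(s[i,i]):
  s(X_1) = √(2.9167) = 1.7078
  s(X_2) = √(10) = 3.1623

Step 3 — r_{ij} = s_{ij} / (s_i · s_j):
  r[X_1,X_1] = 1 (diagonal).
  r[X_1,X_2] = 4 / (1.7078 · 3.1623) = 4 / 5.4006 = 0.7407
  r[X_2,X_2] = 1 (diagonal).

R is symmetric with unit diagonal. Assembling:

R = [[1, 0.7407],
 [0.7407, 1]]


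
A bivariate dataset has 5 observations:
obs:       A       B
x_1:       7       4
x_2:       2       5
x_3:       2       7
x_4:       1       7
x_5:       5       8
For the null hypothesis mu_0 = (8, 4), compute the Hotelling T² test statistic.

Step 1 — sample mean vector:
  mean(A) = (7 + 2 + 2 + 1 + 5) / 5 = 17/5 = 3.4
  mean(B) = (4 + 5 + 7 + 7 + 8) / 5 = 31/5 = 6.2
  x̄ = (3.4, 6.2),  deviation x̄ - mu_0 = (3.4, 6.2) - (8, 4) = (-4.6, 2.2).

Step 2 — sample covariance matrix, S[i,j] = (1/(n-1)) · Σ_k (x_{k,i} - mean_i) · (x_{k,j} - mean_j), divisor n-1 = 4:
  S[A,A] = ((3.6)·(3.6) + (-1.4)·(-1.4) + (-1.4)·(-1.4) + (-2.4)·(-2.4) + (1.6)·(1.6)) / 4 = 25.2/4 = 6.3
  S[A,B] = ((3.6)·(-2.2) + (-1.4)·(-1.2) + (-1.4)·(0.8) + (-2.4)·(0.8) + (1.6)·(1.8)) / 4 = -6.4/4 = -1.6
  S[B,B] = ((-2.2)·(-2.2) + (-1.2)·(-1.2) + (0.8)·(0.8) + (0.8)·(0.8) + (1.8)·(1.8)) / 4 = 10.8/4 = 2.7
  S = [[6.3, -1.6],
 [-1.6, 2.7]].

Step 3 — invert S. det(S) = 6.3·2.7 - (-1.6)² = 14.45.
  S^{-1} = (1/det) · [[d, -b], [-b, a]] = [[0.1869, 0.1107],
 [0.1107, 0.436]].

Step 4 — quadratic form (x̄ - mu_0)^T · S^{-1} · (x̄ - mu_0):
  S^{-1} · (x̄ - mu_0) = (-0.6159, 0.4498),
  (x̄ - mu_0)^T · [...] = (-4.6)·(-0.6159) + (2.2)·(0.4498) = 3.8228.

Step 5 — scale by n: T² = 5 · 3.8228 = 19.1142.

T² ≈ 19.1142


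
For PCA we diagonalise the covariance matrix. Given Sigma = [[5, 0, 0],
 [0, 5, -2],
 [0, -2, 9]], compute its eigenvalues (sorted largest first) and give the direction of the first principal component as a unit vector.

Step 1 — characteristic polynomial p(λ) = det(λI - Sigma) = λ³ - tr·λ² + c_1·λ - det, where tr = trace, c_1 = sum of the principal 2×2 minors, det = det(Sigma):
  tr = 5 + 5 + 9 = 19,
  c_1 = (5·5 - (0)²) + (5·9 - (0)²) + (5·9 - (-2)²) = 25 + 45 + 41 = 111,
  det = 5·(5·9 - (-2)²) - (0)·((0)·9 - (-2)·(0)) + (0)·((0)·(-2) - 5·(0)) = 5·(41) - (0)·(0) + (0)·(0) = 205.
  So p(λ) = λ³ - 19λ² + 111λ - 205.
Step 2 — look for an integer root (rational root theorem: any rational root is an integer divisor of 205). Testing λ = 5:
  p(5) = 125 - 475 + 555 - 205 = 0  ✓
  Dividing out (λ - 5): p(λ) = (λ - 5)(λ² - 14λ + 41).
Step 3 — remaining eigenvalues from the quadratic λ² - 14λ + 41 = 0:
  Δ = 14² - 4·41 = 196 - 164 = 32,  λ = (14 ± √32)/2 = (14 ± 5.6569)/2 ≈ 9.8284 or 4.1716.
  Sorted: λ_1 = 9.8284,  λ_2 = 5,  λ_3 = 4.1716  (check: sum = 19 = tr ✓).

Step 4 — unit eigenvector for λ_1 ≈ 9.8284: v spans the null space of (Sigma - λ_1 I), whose rows are
  r_1 = (-4.8284, 0, 0),  r_2 = (0, -4.8284, -2),  r_3 = (0, -2, -0.8284).
  v is orthogonal to every row, so take v ∝ r_1 × r_2 = ((0)·(-2) - (0)·(-4.8284), (0)·(0) - (-4.8284)·(-2), (-4.8284)·(-4.8284) - (0)·(0)) ≈ (0, -9.6569, 23.3137).
  Rescale (multiply by -1 so the first nonzero entry is positive): u = (0, 9.6569, -23.3137).
  ||u|| = √((0)² + (9.6569)² + (-23.3137)²) = √(636.7838) ≈ 25.2346,  v_1 = u/||u|| ≈ (0, 0.3827, -0.9239) (||v_1|| = 1).

λ_1 = 9.8284,  λ_2 = 5,  λ_3 = 4.1716;  v_1 ≈ (0, 0.3827, -0.9239)


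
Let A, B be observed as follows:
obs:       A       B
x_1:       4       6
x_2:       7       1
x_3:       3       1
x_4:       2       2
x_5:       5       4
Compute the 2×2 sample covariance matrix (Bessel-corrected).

Step 1 — column means:
  mean(A) = (4 + 7 + 3 + 2 + 5) / 5 = 21/5 = 4.2
  mean(B) = (6 + 1 + 1 + 2 + 4) / 5 = 14/5 = 2.8

Step 2 — sample covariance S[i,j] = (1/(n-1)) · Σ_k (x_{k,i} - mean_i) · (x_{k,j} - mean_j), with n-1 = 4.
  S[A,A] = ((-0.2)·(-0.2) + (2.8)·(2.8) + (-1.2)·(-1.2) + (-2.2)·(-2.2) + (0.8)·(0.8)) / 4 = 14.8/4 = 3.7
  S[A,B] = ((-0.2)·(3.2) + (2.8)·(-1.8) + (-1.2)·(-1.8) + (-2.2)·(-0.8) + (0.8)·(1.2)) / 4 = -0.8/4 = -0.2
  S[B,B] = ((3.2)·(3.2) + (-1.8)·(-1.8) + (-1.8)·(-1.8) + (-0.8)·(-0.8) + (1.2)·(1.2)) / 4 = 18.8/4 = 4.7

S is symmetric (S[j,i] = S[i,j]). Assembling:

S = [[3.7, -0.2],
 [-0.2, 4.7]]


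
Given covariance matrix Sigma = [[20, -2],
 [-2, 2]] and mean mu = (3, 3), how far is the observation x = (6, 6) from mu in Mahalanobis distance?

Step 1 — centre the observation: (x - mu) = (3, 3).

Step 2 — invert Sigma. det(Sigma) = 20·2 - (-2)² = 36.
  Sigma^{-1} = (1/det) · [[d, -b], [-b, a]] = [[0.0556, 0.0556],
 [0.0556, 0.5556]].

Step 3 — form the quadratic (x - mu)^T · Sigma^{-1} · (x - mu):
  Sigma^{-1} · (x - mu) = (0.3333, 1.8333).
  (x - mu)^T · [Sigma^{-1} · (x - mu)] = (3)·(0.3333) + (3)·(1.8333) = 6.5.

Step 4 — take square root: d = √(6.5) ≈ 2.5495.

d(x, mu) = √(6.5) ≈ 2.5495


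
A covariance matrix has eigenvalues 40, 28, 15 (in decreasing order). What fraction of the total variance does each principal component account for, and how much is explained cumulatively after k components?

Step 1 — total variance = trace(Sigma) = Σ λ_i = 40 + 28 + 15 = 83.

Step 2 — fraction explained by component i = λ_i / Σ λ:
  PC1: 40/83 = 0.4819
  PC2: 28/83 = 0.3373
  PC3: 15/83 = 0.1807

Step 3 — cumulative fraction after k components = (λ_1 + ... + λ_k) / Σ λ:
  k = 1: 40/83 = 0.4819
  k = 2: (40 + 28)/83 = 68/83 = 0.8193
  k = 3: (40 + 28 + 15)/83 = 83/83 = 1

Summary (fraction, with percent):

explained: PC1 0.4819 (48.19%), PC2 0.3373 (33.73%), PC3 0.1807 (18.07%);  cumulative: 0.4819, 0.8193, 1


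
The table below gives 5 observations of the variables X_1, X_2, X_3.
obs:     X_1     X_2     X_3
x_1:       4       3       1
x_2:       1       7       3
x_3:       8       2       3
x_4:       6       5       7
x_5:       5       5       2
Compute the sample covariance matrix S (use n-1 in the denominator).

Step 1 — column means:
  mean(X_1) = (4 + 1 + 8 + 6 + 5) / 5 = 24/5 = 4.8
  mean(X_2) = (3 + 7 + 2 + 5 + 5) / 5 = 22/5 = 4.4
  mean(X_3) = (1 + 3 + 3 + 7 + 2) / 5 = 16/5 = 3.2

Step 2 — sample covariance S[i,j] = (1/(n-1)) · Σ_k (x_{k,i} - mean_i) · (x_{k,j} - mean_j), with n-1 = 4.
  S[X_1,X_1] = ((-0.8)·(-0.8) + (-3.8)·(-3.8) + (3.2)·(3.2) + (1.2)·(1.2) + (0.2)·(0.2)) / 4 = 26.8/4 = 6.7
  S[X_1,X_2] = ((-0.8)·(-1.4) + (-3.8)·(2.6) + (3.2)·(-2.4) + (1.2)·(0.6) + (0.2)·(0.6)) / 4 = -15.6/4 = -3.9
  S[X_1,X_3] = ((-0.8)·(-2.2) + (-3.8)·(-0.2) + (3.2)·(-0.2) + (1.2)·(3.8) + (0.2)·(-1.2)) / 4 = 6.2/4 = 1.55
  S[X_2,X_2] = ((-1.4)·(-1.4) + (2.6)·(2.6) + (-2.4)·(-2.4) + (0.6)·(0.6) + (0.6)·(0.6)) / 4 = 15.2/4 = 3.8
  S[X_2,X_3] = ((-1.4)·(-2.2) + (2.6)·(-0.2) + (-2.4)·(-0.2) + (0.6)·(3.8) + (0.6)·(-1.2)) / 4 = 4.6/4 = 1.15
  S[X_3,X_3] = ((-2.2)·(-2.2) + (-0.2)·(-0.2) + (-0.2)·(-0.2) + (3.8)·(3.8) + (-1.2)·(-1.2)) / 4 = 20.8/4 = 5.2

S is symmetric (S[j,i] = S[i,j]). Assembling:

S = [[6.7, -3.9, 1.55],
 [-3.9, 3.8, 1.15],
 [1.55, 1.15, 5.2]]


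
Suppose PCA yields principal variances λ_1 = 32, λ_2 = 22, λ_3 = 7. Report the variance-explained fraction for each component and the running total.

Step 1 — total variance = trace(Sigma) = Σ λ_i = 32 + 22 + 7 = 61.

Step 2 — fraction explained by component i = λ_i / Σ λ:
  PC1: 32/61 = 0.5246
  PC2: 22/61 = 0.3607
  PC3: 7/61 = 0.1148

Step 3 — cumulative fraction after k components = (λ_1 + ... + λ_k) / Σ λ:
  k = 1: 32/61 = 0.5246
  k = 2: (32 + 22)/61 = 54/61 = 0.8852
  k = 3: (32 + 22 + 7)/61 = 61/61 = 1

Summary (fraction, with percent):

explained: PC1 0.5246 (52.46%), PC2 0.3607 (36.07%), PC3 0.1148 (11.48%);  cumulative: 0.5246, 0.8852, 1


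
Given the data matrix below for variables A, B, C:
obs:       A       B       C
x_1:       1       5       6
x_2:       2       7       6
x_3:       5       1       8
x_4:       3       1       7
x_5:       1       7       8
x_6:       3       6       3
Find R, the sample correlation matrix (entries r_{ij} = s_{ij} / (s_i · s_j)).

Step 1 — column means:
  mean(A) = (1 + 2 + 5 + 3 + 1 + 3) / 6 = 15/6 = 2.5
  mean(B) = (5 + 7 + 1 + 1 + 7 + 6) / 6 = 27/6 = 4.5
  mean(C) = (6 + 6 + 8 + 7 + 8 + 3) / 6 = 38/6 = 6.3333

Step 2 — sample variances and covariances s[i,j] = (1/(n-1)) · Σ_k (x_{k,i} - mean_i) · (x_{k,j} - mean_j), with n-1 = 5:
  s[A,A] = ((-1.5)·(-1.5) + (-0.5)·(-0.5) + (2.5)·(2.5) + (0.5)·(0.5) + (-1.5)·(-1.5) + (0.5)·(0.5)) / 5 = 11.5/5 = 2.3
  s[A,B] = ((-1.5)·(0.5) + (-0.5)·(2.5) + (2.5)·(-3.5) + (0.5)·(-3.5) + (-1.5)·(2.5) + (0.5)·(1.5)) / 5 = -15.5/5 = -3.1
  s[A,C] = ((-1.5)·(-0.3333) + (-0.5)·(-0.3333) + (2.5)·(1.6667) + (0.5)·(0.6667) + (-1.5)·(1.6667) + (0.5)·(-3.3333)) / 5 = 1/5 = 0.2
  s[B,B] = ((0.5)·(0.5) + (2.5)·(2.5) + (-3.5)·(-3.5) + (-3.5)·(-3.5) + (2.5)·(2.5) + (1.5)·(1.5)) / 5 = 39.5/5 = 7.9
  s[B,C] = ((0.5)·(-0.3333) + (2.5)·(-0.3333) + (-3.5)·(1.6667) + (-3.5)·(0.6667) + (2.5)·(1.6667) + (1.5)·(-3.3333)) / 5 = -10/5 = -2
  s[C,C] = ((-0.3333)·(-0.3333) + (-0.3333)·(-0.3333) + (1.6667)·(1.6667) + (0.6667)·(0.6667) + (1.6667)·(1.6667) + (-3.3333)·(-3.3333)) / 5 = 17.3333/5 = 3.4667
  Sample standard deviations s_i = √(s[i,i]):
  s(A) = √(2.3) = 1.5166
  s(B) = √(7.9) = 2.8107
  s(C) = √(3.4667) = 1.8619

Step 3 — r_{ij} = s_{ij} / (s_i · s_j):
  r[A,A] = 1 (diagonal).
  r[A,B] = -3.1 / (1.5166 · 2.8107) = -3.1 / 4.2626 = -0.7273
  r[A,C] = 0.2 / (1.5166 · 1.8619) = 0.2 / 2.8237 = 0.0708
  r[B,B] = 1 (diagonal).
  r[B,C] = -2 / (2.8107 · 1.8619) = -2 / 5.2332 = -0.3822
  r[C,C] = 1 (diagonal).

R is symmetric with unit diagonal. Assembling:

R = [[1, -0.7273, 0.0708],
 [-0.7273, 1, -0.3822],
 [0.0708, -0.3822, 1]]


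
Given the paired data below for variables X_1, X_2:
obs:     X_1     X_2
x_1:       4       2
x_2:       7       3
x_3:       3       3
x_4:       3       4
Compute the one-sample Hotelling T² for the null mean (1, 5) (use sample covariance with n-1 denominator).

Step 1 — sample mean vector:
  mean(X_1) = (4 + 7 + 3 + 3) / 4 = 17/4 = 4.25
  mean(X_2) = (2 + 3 + 3 + 4) / 4 = 12/4 = 3
  x̄ = (4.25, 3),  deviation x̄ - mu_0 = (4.25, 3) - (1, 5) = (3.25, -2).

Step 2 — sample covariance matrix, S[i,j] = (1/(n-1)) · Σ_k (x_{k,i} - mean_i) · (x_{k,j} - mean_j), divisor n-1 = 3:
  S[X_1,X_1] = ((-0.25)·(-0.25) + (2.75)·(2.75) + (-1.25)·(-1.25) + (-1.25)·(-1.25)) / 3 = 10.75/3 = 3.5833
  S[X_1,X_2] = ((-0.25)·(-1) + (2.75)·(0) + (-1.25)·(0) + (-1.25)·(1)) / 3 = -1/3 = -0.3333
  S[X_2,X_2] = ((-1)·(-1) + (0)·(0) + (0)·(0) + (1)·(1)) / 3 = 2/3 = 0.6667
  S = [[3.5833, -0.3333],
 [-0.3333, 0.6667]].

Step 3 — invert S. det(S) = 3.5833·0.6667 - (-0.3333)² = 2.2778.
  S^{-1} = (1/det) · [[d, -b], [-b, a]] = [[0.2927, 0.1463],
 [0.1463, 1.5732]].

Step 4 — quadratic form (x̄ - mu_0)^T · S^{-1} · (x̄ - mu_0):
  S^{-1} · (x̄ - mu_0) = (0.6585, -2.6707),
  (x̄ - mu_0)^T · [...] = (3.25)·(0.6585) + (-2)·(-2.6707) = 7.4817.

Step 5 — scale by n: T² = 4 · 7.4817 = 29.9268.

T² ≈ 29.9268


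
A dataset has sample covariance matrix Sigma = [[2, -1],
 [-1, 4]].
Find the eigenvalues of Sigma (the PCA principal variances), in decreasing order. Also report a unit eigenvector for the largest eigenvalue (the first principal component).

Step 1 — characteristic polynomial of 2×2 Sigma:
  det(Sigma - λI) = λ² - trace · λ + det = 0.
  trace = 2 + 4 = 6, det = 2·4 - (-1)² = 7.
Step 2 — discriminant:
  Δ = trace² - 4·det = 36 - 28 = 8.
Step 3 — eigenvalues:
  λ = (trace ± √Δ)/2 = (6 ± 2.8284)/2,
  λ_1 = 4.4142,  λ_2 = 1.5858.

Step 4 — unit eigenvector for λ_1: solve (Sigma - λ_1 I)v = 0. First row:
  (2 - 4.4142)·v_x + (-1)·v_y = 0, i.e. (-2.4142)·v_x + (-1)·v_y = 0,
  so v ∝ (b, λ_1 - a) = (-1, 2.4142); multiply by -1 so the first entry is positive: u = (1, -2.4142).
  ||u|| = √((1)² + (-2.4142)²) = √(6.8284) ≈ 2.6131,
  v_1 = u/||u|| ≈ (0.3827, -0.9239) (||v_1|| = 1).

λ_1 = 4.4142,  λ_2 = 1.5858;  v_1 ≈ (0.3827, -0.9239)


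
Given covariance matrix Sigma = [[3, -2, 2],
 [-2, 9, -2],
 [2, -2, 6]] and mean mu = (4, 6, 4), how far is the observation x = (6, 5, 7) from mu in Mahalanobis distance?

Step 1 — centre the observation: (x - mu) = (2, -1, 3).

Step 2 — invert Sigma (cofactor / det for 3×3, or solve directly):
  Sigma^{-1} = [[0.4717, 0.0755, -0.1321],
 [0.0755, 0.1321, 0.0189],
 [-0.1321, 0.0189, 0.217]].

Step 3 — form the quadratic (x - mu)^T · Sigma^{-1} · (x - mu):
  Sigma^{-1} · (x - mu) = (0.4717, 0.0755, 0.3679).
  (x - mu)^T · [Sigma^{-1} · (x - mu)] = (2)·(0.4717) + (-1)·(0.0755) + (3)·(0.3679) = 1.9717.

Step 4 — take square root: d = √(1.9717) ≈ 1.4042.

d(x, mu) = √(1.9717) ≈ 1.4042


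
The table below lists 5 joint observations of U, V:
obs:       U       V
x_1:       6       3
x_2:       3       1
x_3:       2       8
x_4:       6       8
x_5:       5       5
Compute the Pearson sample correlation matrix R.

Step 1 — column means:
  mean(U) = (6 + 3 + 2 + 6 + 5) / 5 = 22/5 = 4.4
  mean(V) = (3 + 1 + 8 + 8 + 5) / 5 = 25/5 = 5

Step 2 — sample variances and covariances s[i,j] = (1/(n-1)) · Σ_k (x_{k,i} - mean_i) · (x_{k,j} - mean_j), with n-1 = 4:
  s[U,U] = ((1.6)·(1.6) + (-1.4)·(-1.4) + (-2.4)·(-2.4) + (1.6)·(1.6) + (0.6)·(0.6)) / 4 = 13.2/4 = 3.3
  s[U,V] = ((1.6)·(-2) + (-1.4)·(-4) + (-2.4)·(3) + (1.6)·(3) + (0.6)·(0)) / 4 = 0/4 = 0
  s[V,V] = ((-2)·(-2) + (-4)·(-4) + (3)·(3) + (3)·(3) + (0)·(0)) / 4 = 38/4 = 9.5
  Sample standard deviations s_i = √(s[i,i]):
  s(U) = √(3.3) = 1.8166
  s(V) = √(9.5) = 3.0822

Step 3 — r_{ij} = s_{ij} / (s_i · s_j):
  r[U,U] = 1 (diagonal).
  r[U,V] = 0 / (1.8166 · 3.0822) = 0 / 5.5991 = 0
  r[V,V] = 1 (diagonal).

R is symmetric with unit diagonal. Assembling:

R = [[1, 0],
 [0, 1]]


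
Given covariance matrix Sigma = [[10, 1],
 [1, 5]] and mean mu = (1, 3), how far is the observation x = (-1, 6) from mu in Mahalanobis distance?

Step 1 — centre the observation: (x - mu) = (-2, 3).

Step 2 — invert Sigma. det(Sigma) = 10·5 - (1)² = 49.
  Sigma^{-1} = (1/det) · [[d, -b], [-b, a]] = [[0.102, -0.0204],
 [-0.0204, 0.2041]].

Step 3 — form the quadratic (x - mu)^T · Sigma^{-1} · (x - mu):
  Sigma^{-1} · (x - mu) = (-0.2653, 0.6531).
  (x - mu)^T · [Sigma^{-1} · (x - mu)] = (-2)·(-0.2653) + (3)·(0.6531) = 2.4898.

Step 4 — take square root: d = √(2.4898) ≈ 1.5779.

d(x, mu) = √(2.4898) ≈ 1.5779


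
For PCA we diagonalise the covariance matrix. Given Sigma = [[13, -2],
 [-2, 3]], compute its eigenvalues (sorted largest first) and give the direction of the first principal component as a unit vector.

Step 1 — characteristic polynomial of 2×2 Sigma:
  det(Sigma - λI) = λ² - trace · λ + det = 0.
  trace = 13 + 3 = 16, det = 13·3 - (-2)² = 35.
Step 2 — discriminant:
  Δ = trace² - 4·det = 256 - 140 = 116.
Step 3 — eigenvalues:
  λ = (trace ± √Δ)/2 = (16 ± 10.7703)/2,
  λ_1 = 13.3852,  λ_2 = 2.6148.

Step 4 — unit eigenvector for λ_1: solve (Sigma - λ_1 I)v = 0. First row:
  (13 - 13.3852)·v_x + (-2)·v_y = 0, i.e. (-0.3852)·v_x + (-2)·v_y = 0,
  so v ∝ (b, λ_1 - a) = (-2, 0.3852); multiply by -1 so the first entry is positive: u = (2, -0.3852).
  ||u|| = √((2)² + (-0.3852)²) = √(4.1484) ≈ 2.0368,
  v_1 = u/||u|| ≈ (0.982, -0.1891) (||v_1|| = 1).

λ_1 = 13.3852,  λ_2 = 2.6148;  v_1 ≈ (0.982, -0.1891)


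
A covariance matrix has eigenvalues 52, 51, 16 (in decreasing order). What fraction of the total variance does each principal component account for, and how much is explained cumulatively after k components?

Step 1 — total variance = trace(Sigma) = Σ λ_i = 52 + 51 + 16 = 119.

Step 2 — fraction explained by component i = λ_i / Σ λ:
  PC1: 52/119 = 0.437
  PC2: 51/119 = 0.4286
  PC3: 16/119 = 0.1345

Step 3 — cumulative fraction after k components = (λ_1 + ... + λ_k) / Σ λ:
  k = 1: 52/119 = 0.437
  k = 2: (52 + 51)/119 = 103/119 = 0.8655
  k = 3: (52 + 51 + 16)/119 = 119/119 = 1

Summary (fraction, with percent):

explained: PC1 0.437 (43.7%), PC2 0.4286 (42.86%), PC3 0.1345 (13.45%);  cumulative: 0.437, 0.8655, 1


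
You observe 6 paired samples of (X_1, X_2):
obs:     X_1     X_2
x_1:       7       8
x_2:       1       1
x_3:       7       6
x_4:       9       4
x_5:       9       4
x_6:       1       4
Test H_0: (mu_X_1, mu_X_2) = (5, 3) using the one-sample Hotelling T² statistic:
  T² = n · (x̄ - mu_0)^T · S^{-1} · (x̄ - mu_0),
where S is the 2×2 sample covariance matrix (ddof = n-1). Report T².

Step 1 — sample mean vector:
  mean(X_1) = (7 + 1 + 7 + 9 + 9 + 1) / 6 = 34/6 = 5.6667
  mean(X_2) = (8 + 1 + 6 + 4 + 4 + 4) / 6 = 27/6 = 4.5
  x̄ = (5.6667, 4.5),  deviation x̄ - mu_0 = (5.6667, 4.5) - (5, 3) = (0.6667, 1.5).

Step 2 — sample covariance matrix, S[i,j] = (1/(n-1)) · Σ_k (x_{k,i} - mean_i) · (x_{k,j} - mean_j), divisor n-1 = 5:
  S[X_1,X_1] = ((1.3333)·(1.3333) + (-4.6667)·(-4.6667) + (1.3333)·(1.3333) + (3.3333)·(3.3333) + (3.3333)·(3.3333) + (-4.6667)·(-4.6667)) / 5 = 69.3333/5 = 13.8667
  S[X_1,X_2] = ((1.3333)·(3.5) + (-4.6667)·(-3.5) + (1.3333)·(1.5) + (3.3333)·(-0.5) + (3.3333)·(-0.5) + (-4.6667)·(-0.5)) / 5 = 22/5 = 4.4
  S[X_2,X_2] = ((3.5)·(3.5) + (-3.5)·(-3.5) + (1.5)·(1.5) + (-0.5)·(-0.5) + (-0.5)·(-0.5) + (-0.5)·(-0.5)) / 5 = 27.5/5 = 5.5
  S = [[13.8667, 4.4],
 [4.4, 5.5]].

Step 3 — invert S. det(S) = 13.8667·5.5 - (4.4)² = 56.9067.
  S^{-1} = (1/det) · [[d, -b], [-b, a]] = [[0.0966, -0.0773],
 [-0.0773, 0.2437]].

Step 4 — quadratic form (x̄ - mu_0)^T · S^{-1} · (x̄ - mu_0):
  S^{-1} · (x̄ - mu_0) = (-0.0515, 0.314),
  (x̄ - mu_0)^T · [...] = (0.6667)·(-0.0515) + (1.5)·(0.314) = 0.4366.

Step 5 — scale by n: T² = 6 · 0.4366 = 2.6195.

T² ≈ 2.6195


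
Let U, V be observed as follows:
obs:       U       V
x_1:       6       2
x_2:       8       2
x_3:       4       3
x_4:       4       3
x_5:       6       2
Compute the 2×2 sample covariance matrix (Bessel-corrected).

Step 1 — column means:
  mean(U) = (6 + 8 + 4 + 4 + 6) / 5 = 28/5 = 5.6
  mean(V) = (2 + 2 + 3 + 3 + 2) / 5 = 12/5 = 2.4

Step 2 — sample covariance S[i,j] = (1/(n-1)) · Σ_k (x_{k,i} - mean_i) · (x_{k,j} - mean_j), with n-1 = 4.
  S[U,U] = ((0.4)·(0.4) + (2.4)·(2.4) + (-1.6)·(-1.6) + (-1.6)·(-1.6) + (0.4)·(0.4)) / 4 = 11.2/4 = 2.8
  S[U,V] = ((0.4)·(-0.4) + (2.4)·(-0.4) + (-1.6)·(0.6) + (-1.6)·(0.6) + (0.4)·(-0.4)) / 4 = -3.2/4 = -0.8
  S[V,V] = ((-0.4)·(-0.4) + (-0.4)·(-0.4) + (0.6)·(0.6) + (0.6)·(0.6) + (-0.4)·(-0.4)) / 4 = 1.2/4 = 0.3

S is symmetric (S[j,i] = S[i,j]). Assembling:

S = [[2.8, -0.8],
 [-0.8, 0.3]]


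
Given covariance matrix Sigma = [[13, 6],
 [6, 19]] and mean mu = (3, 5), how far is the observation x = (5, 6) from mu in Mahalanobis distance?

Step 1 — centre the observation: (x - mu) = (2, 1).

Step 2 — invert Sigma. det(Sigma) = 13·19 - (6)² = 211.
  Sigma^{-1} = (1/det) · [[d, -b], [-b, a]] = [[0.09, -0.0284],
 [-0.0284, 0.0616]].

Step 3 — form the quadratic (x - mu)^T · Sigma^{-1} · (x - mu):
  Sigma^{-1} · (x - mu) = (0.1517, 0.0047).
  (x - mu)^T · [Sigma^{-1} · (x - mu)] = (2)·(0.1517) + (1)·(0.0047) = 0.3081.

Step 4 — take square root: d = √(0.3081) ≈ 0.555.

d(x, mu) = √(0.3081) ≈ 0.555


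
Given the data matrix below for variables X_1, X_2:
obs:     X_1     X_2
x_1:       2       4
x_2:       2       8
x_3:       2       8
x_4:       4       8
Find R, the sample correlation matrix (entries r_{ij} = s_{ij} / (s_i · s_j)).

Step 1 — column means:
  mean(X_1) = (2 + 2 + 2 + 4) / 4 = 10/4 = 2.5
  mean(X_2) = (4 + 8 + 8 + 8) / 4 = 28/4 = 7

Step 2 — sample variances and covariances s[i,j] = (1/(n-1)) · Σ_k (x_{k,i} - mean_i) · (x_{k,j} - mean_j), with n-1 = 3:
  s[X_1,X_1] = ((-0.5)·(-0.5) + (-0.5)·(-0.5) + (-0.5)·(-0.5) + (1.5)·(1.5)) / 3 = 3/3 = 1
  s[X_1,X_2] = ((-0.5)·(-3) + (-0.5)·(1) + (-0.5)·(1) + (1.5)·(1)) / 3 = 2/3 = 0.6667
  s[X_2,X_2] = ((-3)·(-3) + (1)·(1) + (1)·(1) + (1)·(1)) / 3 = 12/3 = 4
  Sample standard deviations s_i = √(s[i,i]):
  s(X_1) = √(1) = 1
  s(X_2) = √(4) = 2

Step 3 — r_{ij} = s_{ij} / (s_i · s_j):
  r[X_1,X_1] = 1 (diagonal).
  r[X_1,X_2] = 0.6667 / (1 · 2) = 0.6667 / 2 = 0.3333
  r[X_2,X_2] = 1 (diagonal).

R is symmetric with unit diagonal. Assembling:

R = [[1, 0.3333],
 [0.3333, 1]]


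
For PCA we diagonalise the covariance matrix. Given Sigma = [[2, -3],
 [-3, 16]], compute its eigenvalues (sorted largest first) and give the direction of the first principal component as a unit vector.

Step 1 — characteristic polynomial of 2×2 Sigma:
  det(Sigma - λI) = λ² - trace · λ + det = 0.
  trace = 2 + 16 = 18, det = 2·16 - (-3)² = 23.
Step 2 — discriminant:
  Δ = trace² - 4·det = 324 - 92 = 232.
Step 3 — eigenvalues:
  λ = (trace ± √Δ)/2 = (18 ± 15.2315)/2,
  λ_1 = 16.6158,  λ_2 = 1.3842.

Step 4 — unit eigenvector for λ_1: solve (Sigma - λ_1 I)v = 0. First row:
  (2 - 16.6158)·v_x + (-3)·v_y = 0, i.e. (-14.6158)·v_x + (-3)·v_y = 0,
  so v ∝ (b, λ_1 - a) = (-3, 14.6158); multiply by -1 so the first entry is positive: u = (3, -14.6158).
  ||u|| = √((3)² + (-14.6158)²) = √(222.6208) ≈ 14.9205,
  v_1 = u/||u|| ≈ (0.2011, -0.9796) (||v_1|| = 1).

λ_1 = 16.6158,  λ_2 = 1.3842;  v_1 ≈ (0.2011, -0.9796)


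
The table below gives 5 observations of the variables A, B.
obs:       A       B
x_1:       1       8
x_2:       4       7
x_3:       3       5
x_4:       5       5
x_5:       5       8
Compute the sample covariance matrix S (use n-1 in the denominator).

Step 1 — column means:
  mean(A) = (1 + 4 + 3 + 5 + 5) / 5 = 18/5 = 3.6
  mean(B) = (8 + 7 + 5 + 5 + 8) / 5 = 33/5 = 6.6

Step 2 — sample covariance S[i,j] = (1/(n-1)) · Σ_k (x_{k,i} - mean_i) · (x_{k,j} - mean_j), with n-1 = 4.
  S[A,A] = ((-2.6)·(-2.6) + (0.4)·(0.4) + (-0.6)·(-0.6) + (1.4)·(1.4) + (1.4)·(1.4)) / 4 = 11.2/4 = 2.8
  S[A,B] = ((-2.6)·(1.4) + (0.4)·(0.4) + (-0.6)·(-1.6) + (1.4)·(-1.6) + (1.4)·(1.4)) / 4 = -2.8/4 = -0.7
  S[B,B] = ((1.4)·(1.4) + (0.4)·(0.4) + (-1.6)·(-1.6) + (-1.6)·(-1.6) + (1.4)·(1.4)) / 4 = 9.2/4 = 2.3

S is symmetric (S[j,i] = S[i,j]). Assembling:

S = [[2.8, -0.7],
 [-0.7, 2.3]]


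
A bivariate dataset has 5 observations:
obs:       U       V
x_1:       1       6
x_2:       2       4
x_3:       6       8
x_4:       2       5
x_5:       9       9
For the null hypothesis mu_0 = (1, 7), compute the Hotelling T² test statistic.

Step 1 — sample mean vector:
  mean(U) = (1 + 2 + 6 + 2 + 9) / 5 = 20/5 = 4
  mean(V) = (6 + 4 + 8 + 5 + 9) / 5 = 32/5 = 6.4
  x̄ = (4, 6.4),  deviation x̄ - mu_0 = (4, 6.4) - (1, 7) = (3, -0.6).

Step 2 — sample covariance matrix, S[i,j] = (1/(n-1)) · Σ_k (x_{k,i} - mean_i) · (x_{k,j} - mean_j), divisor n-1 = 4:
  S[U,U] = ((-3)·(-3) + (-2)·(-2) + (2)·(2) + (-2)·(-2) + (5)·(5)) / 4 = 46/4 = 11.5
  S[U,V] = ((-3)·(-0.4) + (-2)·(-2.4) + (2)·(1.6) + (-2)·(-1.4) + (5)·(2.6)) / 4 = 25/4 = 6.25
  S[V,V] = ((-0.4)·(-0.4) + (-2.4)·(-2.4) + (1.6)·(1.6) + (-1.4)·(-1.4) + (2.6)·(2.6)) / 4 = 17.2/4 = 4.3
  S = [[11.5, 6.25],
 [6.25, 4.3]].

Step 3 — invert S. det(S) = 11.5·4.3 - (6.25)² = 10.3875.
  S^{-1} = (1/det) · [[d, -b], [-b, a]] = [[0.414, -0.6017],
 [-0.6017, 1.1071]].

Step 4 — quadratic form (x̄ - mu_0)^T · S^{-1} · (x̄ - mu_0):
  S^{-1} · (x̄ - mu_0) = (1.6029, -2.4693),
  (x̄ - mu_0)^T · [...] = (3)·(1.6029) + (-0.6)·(-2.4693) = 6.2903.

Step 5 — scale by n: T² = 5 · 6.2903 = 31.4513.

T² ≈ 31.4513


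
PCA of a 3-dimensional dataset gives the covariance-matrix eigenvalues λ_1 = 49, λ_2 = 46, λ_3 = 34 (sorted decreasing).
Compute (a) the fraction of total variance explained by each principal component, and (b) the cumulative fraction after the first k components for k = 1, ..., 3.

Step 1 — total variance = trace(Sigma) = Σ λ_i = 49 + 46 + 34 = 129.

Step 2 — fraction explained by component i = λ_i / Σ λ:
  PC1: 49/129 = 0.3798
  PC2: 46/129 = 0.3566
  PC3: 34/129 = 0.2636

Step 3 — cumulative fraction after k components = (λ_1 + ... + λ_k) / Σ λ:
  k = 1: 49/129 = 0.3798
  k = 2: (49 + 46)/129 = 95/129 = 0.7364
  k = 3: (49 + 46 + 34)/129 = 129/129 = 1

Summary (fraction, with percent):

explained: PC1 0.3798 (37.98%), PC2 0.3566 (35.66%), PC3 0.2636 (26.36%);  cumulative: 0.3798, 0.7364, 1


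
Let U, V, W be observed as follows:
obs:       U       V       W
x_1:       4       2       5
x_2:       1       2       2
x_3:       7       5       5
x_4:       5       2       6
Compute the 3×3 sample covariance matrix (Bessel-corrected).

Step 1 — column means:
  mean(U) = (4 + 1 + 7 + 5) / 4 = 17/4 = 4.25
  mean(V) = (2 + 2 + 5 + 2) / 4 = 11/4 = 2.75
  mean(W) = (5 + 2 + 5 + 6) / 4 = 18/4 = 4.5

Step 2 — sample covariance S[i,j] = (1/(n-1)) · Σ_k (x_{k,i} - mean_i) · (x_{k,j} - mean_j), with n-1 = 3.
  S[U,U] = ((-0.25)·(-0.25) + (-3.25)·(-3.25) + (2.75)·(2.75) + (0.75)·(0.75)) / 3 = 18.75/3 = 6.25
  S[U,V] = ((-0.25)·(-0.75) + (-3.25)·(-0.75) + (2.75)·(2.25) + (0.75)·(-0.75)) / 3 = 8.25/3 = 2.75
  S[U,W] = ((-0.25)·(0.5) + (-3.25)·(-2.5) + (2.75)·(0.5) + (0.75)·(1.5)) / 3 = 10.5/3 = 3.5
  S[V,V] = ((-0.75)·(-0.75) + (-0.75)·(-0.75) + (2.25)·(2.25) + (-0.75)·(-0.75)) / 3 = 6.75/3 = 2.25
  S[V,W] = ((-0.75)·(0.5) + (-0.75)·(-2.5) + (2.25)·(0.5) + (-0.75)·(1.5)) / 3 = 1.5/3 = 0.5
  S[W,W] = ((0.5)·(0.5) + (-2.5)·(-2.5) + (0.5)·(0.5) + (1.5)·(1.5)) / 3 = 9/3 = 3

S is symmetric (S[j,i] = S[i,j]). Assembling:

S = [[6.25, 2.75, 3.5],
 [2.75, 2.25, 0.5],
 [3.5, 0.5, 3]]


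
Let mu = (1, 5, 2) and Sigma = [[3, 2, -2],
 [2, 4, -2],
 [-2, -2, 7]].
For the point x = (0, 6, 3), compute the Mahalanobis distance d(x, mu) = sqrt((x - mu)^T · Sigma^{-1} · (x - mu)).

Step 1 — centre the observation: (x - mu) = (-1, 1, 1).

Step 2 — invert Sigma (cofactor / det for 3×3, or solve directly):
  Sigma^{-1} = [[0.5455, -0.2273, 0.0909],
 [-0.2273, 0.3864, 0.0455],
 [0.0909, 0.0455, 0.1818]].

Step 3 — form the quadratic (x - mu)^T · Sigma^{-1} · (x - mu):
  Sigma^{-1} · (x - mu) = (-0.6818, 0.6591, 0.1364).
  (x - mu)^T · [Sigma^{-1} · (x - mu)] = (-1)·(-0.6818) + (1)·(0.6591) + (1)·(0.1364) = 1.4773.

Step 4 — take square root: d = √(1.4773) ≈ 1.2154.

d(x, mu) = √(1.4773) ≈ 1.2154


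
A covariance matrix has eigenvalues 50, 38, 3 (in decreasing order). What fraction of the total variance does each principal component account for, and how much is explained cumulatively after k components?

Step 1 — total variance = trace(Sigma) = Σ λ_i = 50 + 38 + 3 = 91.

Step 2 — fraction explained by component i = λ_i / Σ λ:
  PC1: 50/91 = 0.5495
  PC2: 38/91 = 0.4176
  PC3: 3/91 = 0.033

Step 3 — cumulative fraction after k components = (λ_1 + ... + λ_k) / Σ λ:
  k = 1: 50/91 = 0.5495
  k = 2: (50 + 38)/91 = 88/91 = 0.967
  k = 3: (50 + 38 + 3)/91 = 91/91 = 1

Summary (fraction, with percent):

explained: PC1 0.5495 (54.95%), PC2 0.4176 (41.76%), PC3 0.033 (3.3%);  cumulative: 0.5495, 0.967, 1


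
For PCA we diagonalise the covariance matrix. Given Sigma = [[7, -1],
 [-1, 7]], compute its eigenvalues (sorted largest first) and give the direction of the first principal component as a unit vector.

Step 1 — characteristic polynomial of 2×2 Sigma:
  det(Sigma - λI) = λ² - trace · λ + det = 0.
  trace = 7 + 7 = 14, det = 7·7 - (-1)² = 48.
Step 2 — discriminant:
  Δ = trace² - 4·det = 196 - 192 = 4.
Step 3 — eigenvalues:
  λ = (trace ± √Δ)/2 = (14 ± 2)/2,
  λ_1 = 8,  λ_2 = 6.

Step 4 — unit eigenvector for λ_1: solve (Sigma - λ_1 I)v = 0. First row:
  (7 - 8)·v_x + (-1)·v_y = 0, i.e. (-1)·v_x + (-1)·v_y = 0,
  so v ∝ (b, λ_1 - a) = (-1, 1); multiply by -1 so the first entry is positive: u = (1, -1).
  ||u|| = √((1)² + (-1)²) = √(2) ≈ 1.4142,
  v_1 = u/||u|| ≈ (0.7071, -0.7071) (||v_1|| = 1).

λ_1 = 8,  λ_2 = 6;  v_1 ≈ (0.7071, -0.7071)


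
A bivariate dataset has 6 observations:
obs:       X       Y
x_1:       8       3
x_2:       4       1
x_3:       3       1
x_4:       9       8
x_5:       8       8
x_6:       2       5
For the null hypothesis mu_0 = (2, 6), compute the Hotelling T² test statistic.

Step 1 — sample mean vector:
  mean(X) = (8 + 4 + 3 + 9 + 8 + 2) / 6 = 34/6 = 5.6667
  mean(Y) = (3 + 1 + 1 + 8 + 8 + 5) / 6 = 26/6 = 4.3333
  x̄ = (5.6667, 4.3333),  deviation x̄ - mu_0 = (5.6667, 4.3333) - (2, 6) = (3.6667, -1.6667).

Step 2 — sample covariance matrix, S[i,j] = (1/(n-1)) · Σ_k (x_{k,i} - mean_i) · (x_{k,j} - mean_j), divisor n-1 = 5:
  S[X,X] = ((2.3333)·(2.3333) + (-1.6667)·(-1.6667) + (-2.6667)·(-2.6667) + (3.3333)·(3.3333) + (2.3333)·(2.3333) + (-3.6667)·(-3.6667)) / 5 = 45.3333/5 = 9.0667
  S[X,Y] = ((2.3333)·(-1.3333) + (-1.6667)·(-3.3333) + (-2.6667)·(-3.3333) + (3.3333)·(3.6667) + (2.3333)·(3.6667) + (-3.6667)·(0.6667)) / 5 = 29.6667/5 = 5.9333
  S[Y,Y] = ((-1.3333)·(-1.3333) + (-3.3333)·(-3.3333) + (-3.3333)·(-3.3333) + (3.6667)·(3.6667) + (3.6667)·(3.6667) + (0.6667)·(0.6667)) / 5 = 51.3333/5 = 10.2667
  S = [[9.0667, 5.9333],
 [5.9333, 10.2667]].

Step 3 — invert S. det(S) = 9.0667·10.2667 - (5.9333)² = 57.88.
  S^{-1} = (1/det) · [[d, -b], [-b, a]] = [[0.1774, -0.1025],
 [-0.1025, 0.1566]].

Step 4 — quadratic form (x̄ - mu_0)^T · S^{-1} · (x̄ - mu_0):
  S^{-1} · (x̄ - mu_0) = (0.8212, -0.637),
  (x̄ - mu_0)^T · [...] = (3.6667)·(0.8212) + (-1.6667)·(-0.637) = 4.0728.

Step 5 — scale by n: T² = 6 · 4.0728 = 24.4368.

T² ≈ 24.4368


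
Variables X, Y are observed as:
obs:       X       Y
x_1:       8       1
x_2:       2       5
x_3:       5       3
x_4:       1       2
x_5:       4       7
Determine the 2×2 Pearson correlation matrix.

Step 1 — column means:
  mean(X) = (8 + 2 + 5 + 1 + 4) / 5 = 20/5 = 4
  mean(Y) = (1 + 5 + 3 + 2 + 7) / 5 = 18/5 = 3.6

Step 2 — sample variances and covariances s[i,j] = (1/(n-1)) · Σ_k (x_{k,i} - mean_i) · (x_{k,j} - mean_j), with n-1 = 4:
  s[X,X] = ((4)·(4) + (-2)·(-2) + (1)·(1) + (-3)·(-3) + (0)·(0)) / 4 = 30/4 = 7.5
  s[X,Y] = ((4)·(-2.6) + (-2)·(1.4) + (1)·(-0.6) + (-3)·(-1.6) + (0)·(3.4)) / 4 = -9/4 = -2.25
  s[Y,Y] = ((-2.6)·(-2.6) + (1.4)·(1.4) + (-0.6)·(-0.6) + (-1.6)·(-1.6) + (3.4)·(3.4)) / 4 = 23.2/4 = 5.8
  Sample standard deviations s_i = √(s[i,i]):
  s(X) = √(7.5) = 2.7386
  s(Y) = √(5.8) = 2.4083

Step 3 — r_{ij} = s_{ij} / (s_i · s_j):
  r[X,X] = 1 (diagonal).
  r[X,Y] = -2.25 / (2.7386 · 2.4083) = -2.25 / 6.5955 = -0.3411
  r[Y,Y] = 1 (diagonal).

R is symmetric with unit diagonal. Assembling:

R = [[1, -0.3411],
 [-0.3411, 1]]


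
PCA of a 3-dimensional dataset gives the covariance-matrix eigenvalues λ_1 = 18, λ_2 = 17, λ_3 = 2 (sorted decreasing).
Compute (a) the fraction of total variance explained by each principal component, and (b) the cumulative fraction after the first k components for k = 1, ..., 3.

Step 1 — total variance = trace(Sigma) = Σ λ_i = 18 + 17 + 2 = 37.

Step 2 — fraction explained by component i = λ_i / Σ λ:
  PC1: 18/37 = 0.4865
  PC2: 17/37 = 0.4595
  PC3: 2/37 = 0.0541

Step 3 — cumulative fraction after k components = (λ_1 + ... + λ_k) / Σ λ:
  k = 1: 18/37 = 0.4865
  k = 2: (18 + 17)/37 = 35/37 = 0.9459
  k = 3: (18 + 17 + 2)/37 = 37/37 = 1

Summary (fraction, with percent):

explained: PC1 0.4865 (48.65%), PC2 0.4595 (45.95%), PC3 0.0541 (5.41%);  cumulative: 0.4865, 0.9459, 1


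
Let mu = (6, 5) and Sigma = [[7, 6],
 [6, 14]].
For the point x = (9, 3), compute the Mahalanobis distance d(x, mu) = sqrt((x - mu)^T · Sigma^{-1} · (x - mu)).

Step 1 — centre the observation: (x - mu) = (3, -2).

Step 2 — invert Sigma. det(Sigma) = 7·14 - (6)² = 62.
  Sigma^{-1} = (1/det) · [[d, -b], [-b, a]] = [[0.2258, -0.0968],
 [-0.0968, 0.1129]].

Step 3 — form the quadratic (x - mu)^T · Sigma^{-1} · (x - mu):
  Sigma^{-1} · (x - mu) = (0.871, -0.5161).
  (x - mu)^T · [Sigma^{-1} · (x - mu)] = (3)·(0.871) + (-2)·(-0.5161) = 3.6452.

Step 4 — take square root: d = √(3.6452) ≈ 1.9092.

d(x, mu) = √(3.6452) ≈ 1.9092


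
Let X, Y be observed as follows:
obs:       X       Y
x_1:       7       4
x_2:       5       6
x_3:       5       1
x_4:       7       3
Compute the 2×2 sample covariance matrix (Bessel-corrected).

Step 1 — column means:
  mean(X) = (7 + 5 + 5 + 7) / 4 = 24/4 = 6
  mean(Y) = (4 + 6 + 1 + 3) / 4 = 14/4 = 3.5

Step 2 — sample covariance S[i,j] = (1/(n-1)) · Σ_k (x_{k,i} - mean_i) · (x_{k,j} - mean_j), with n-1 = 3.
  S[X,X] = ((1)·(1) + (-1)·(-1) + (-1)·(-1) + (1)·(1)) / 3 = 4/3 = 1.3333
  S[X,Y] = ((1)·(0.5) + (-1)·(2.5) + (-1)·(-2.5) + (1)·(-0.5)) / 3 = 0/3 = 0
  S[Y,Y] = ((0.5)·(0.5) + (2.5)·(2.5) + (-2.5)·(-2.5) + (-0.5)·(-0.5)) / 3 = 13/3 = 4.3333

S is symmetric (S[j,i] = S[i,j]). Assembling:

S = [[1.3333, 0],
 [0, 4.3333]]


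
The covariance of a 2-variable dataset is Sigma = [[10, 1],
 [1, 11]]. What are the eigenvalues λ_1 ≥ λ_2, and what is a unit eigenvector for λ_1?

Step 1 — characteristic polynomial of 2×2 Sigma:
  det(Sigma - λI) = λ² - trace · λ + det = 0.
  trace = 10 + 11 = 21, det = 10·11 - (1)² = 109.
Step 2 — discriminant:
  Δ = trace² - 4·det = 441 - 436 = 5.
Step 3 — eigenvalues:
  λ = (trace ± √Δ)/2 = (21 ± 2.2361)/2,
  λ_1 = 11.618,  λ_2 = 9.382.

Step 4 — unit eigenvector for λ_1: solve (Sigma - λ_1 I)v = 0. First row:
  (10 - 11.618)·v_x + (1)·v_y = 0, i.e. (-1.618)·v_x + (1)·v_y = 0,
  so v ∝ (b, λ_1 - a) = (1, 1.618) = u.
  ||u|| = √((1)² + (1.618)²) = √(3.618) ≈ 1.9021,
  v_1 = u/||u|| ≈ (0.5257, 0.8507) (||v_1|| = 1).

λ_1 = 11.618,  λ_2 = 9.382;  v_1 ≈ (0.5257, 0.8507)


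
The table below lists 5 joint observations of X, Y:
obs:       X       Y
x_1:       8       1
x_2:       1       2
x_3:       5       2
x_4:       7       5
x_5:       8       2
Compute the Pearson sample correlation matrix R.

Step 1 — column means:
  mean(X) = (8 + 1 + 5 + 7 + 8) / 5 = 29/5 = 5.8
  mean(Y) = (1 + 2 + 2 + 5 + 2) / 5 = 12/5 = 2.4

Step 2 — sample variances and covariances s[i,j] = (1/(n-1)) · Σ_k (x_{k,i} - mean_i) · (x_{k,j} - mean_j), with n-1 = 4:
  s[X,X] = ((2.2)·(2.2) + (-4.8)·(-4.8) + (-0.8)·(-0.8) + (1.2)·(1.2) + (2.2)·(2.2)) / 4 = 34.8/4 = 8.7
  s[X,Y] = ((2.2)·(-1.4) + (-4.8)·(-0.4) + (-0.8)·(-0.4) + (1.2)·(2.6) + (2.2)·(-0.4)) / 4 = 1.4/4 = 0.35
  s[Y,Y] = ((-1.4)·(-1.4) + (-0.4)·(-0.4) + (-0.4)·(-0.4) + (2.6)·(2.6) + (-0.4)·(-0.4)) / 4 = 9.2/4 = 2.3
  Sample standard deviations s_i = √(s[i,i]):
  s(X) = √(8.7) = 2.9496
  s(Y) = √(2.3) = 1.5166

Step 3 — r_{ij} = s_{ij} / (s_i · s_j):
  r[X,X] = 1 (diagonal).
  r[X,Y] = 0.35 / (2.9496 · 1.5166) = 0.35 / 4.4733 = 0.0782
  r[Y,Y] = 1 (diagonal).

R is symmetric with unit diagonal. Assembling:

R = [[1, 0.0782],
 [0.0782, 1]]
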